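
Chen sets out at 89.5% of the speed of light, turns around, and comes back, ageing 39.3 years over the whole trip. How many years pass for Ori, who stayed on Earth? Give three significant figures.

β = 0.895; γ = 1/√(1 − 0.895²) = 1/√0.1990 = 2.242
Earth-frame duration is the dilated interval: Δt = γτ = 2.242 × 39.3 years.

Δt = 88.1 years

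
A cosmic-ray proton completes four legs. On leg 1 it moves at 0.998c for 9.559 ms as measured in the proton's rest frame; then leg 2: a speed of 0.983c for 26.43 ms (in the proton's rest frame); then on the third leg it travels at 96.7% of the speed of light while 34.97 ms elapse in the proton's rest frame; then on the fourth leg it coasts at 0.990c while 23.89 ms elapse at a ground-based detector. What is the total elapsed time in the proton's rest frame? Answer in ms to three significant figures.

τ = 74.3 ms

Leg 1: 9.559 ms is already measured in the proton's rest frame.
Leg 2: 26.43 ms is already measured in the proton's rest frame.
Leg 3: 34.97 ms is already measured in the proton's rest frame.
Leg 4: γ = 1/√(1 − 0.990²) = 1/√0.01990 = 7.089; τ_4 = 23.89/7.089 = 3.370 ms.
Total: 9.559 + 26.43 + 34.97 + 3.370 ms.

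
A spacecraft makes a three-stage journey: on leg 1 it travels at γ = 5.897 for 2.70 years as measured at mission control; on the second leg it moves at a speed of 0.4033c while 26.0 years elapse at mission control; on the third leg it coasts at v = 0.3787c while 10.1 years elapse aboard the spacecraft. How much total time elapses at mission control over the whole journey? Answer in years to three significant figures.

Δt = 39.6 years

Leg 1: 2.70 years is already measured at mission control.
Leg 2: 26.0 years is already measured at mission control.
Leg 3: γ = 1/√(1 − 0.3787²) = 1/√0.8566 = 1.080; Δt_3 = 1.080 × 10.1 = 10.91 years.
Total: 2.700 + 26.00 + 10.91 years.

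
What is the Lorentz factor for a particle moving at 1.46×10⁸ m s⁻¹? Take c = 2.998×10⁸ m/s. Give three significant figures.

γ = 1.14

β = 1.46×10⁸/2.998×10⁸ = 0.4870; γ = 1/√(1 − 0.4870²) = 1.145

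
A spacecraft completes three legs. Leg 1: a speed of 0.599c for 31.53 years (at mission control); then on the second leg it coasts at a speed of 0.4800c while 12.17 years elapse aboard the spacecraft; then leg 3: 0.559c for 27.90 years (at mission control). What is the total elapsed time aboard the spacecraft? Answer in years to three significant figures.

Leg 1: γ = 1/√(1 − 0.599²) = 1/√0.6412 = 1.249; τ_1 = 31.53/1.249 = 25.25 years.
Leg 2: 12.17 years is already measured aboard the spacecraft.
Leg 3: γ = 1/√(1 − 0.559²) = 1/√0.6875 = 1.206; τ_3 = 27.90/1.206 = 23.13 years.
Total: 25.25 + 12.17 + 23.13 years.

τ = 60.6 years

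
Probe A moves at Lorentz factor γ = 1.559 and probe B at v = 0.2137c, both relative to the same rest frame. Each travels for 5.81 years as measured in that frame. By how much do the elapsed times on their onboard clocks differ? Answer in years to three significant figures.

A: γ = 1.559; τ_A = 5.81/1.559 = 3.727 years.
B: γ = 1/√(1 − 0.2137²) = 1/√0.9543 = 1.024; τ_B = 5.81/1.024 = 5.676 years.

|τ_A − τ_B| = 1.95 years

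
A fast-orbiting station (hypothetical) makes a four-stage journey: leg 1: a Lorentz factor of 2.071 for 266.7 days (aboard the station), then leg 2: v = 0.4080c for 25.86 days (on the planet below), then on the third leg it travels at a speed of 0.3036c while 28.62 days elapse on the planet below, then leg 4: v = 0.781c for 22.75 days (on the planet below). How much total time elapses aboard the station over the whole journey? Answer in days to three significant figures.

τ = 332 days

Leg 1: 266.7 days is already measured aboard the station.
Leg 2: γ = 1/√(1 − 0.4080²) = 1/√0.8335 = 1.095; τ_2 = 25.86/1.095 = 23.61 days.
Leg 3: γ = 1/√(1 − 0.3036²) = 1/√0.9078 = 1.050; τ_3 = 28.62/1.050 = 27.27 days.
Leg 4: γ = 1/√(1 − 0.781²) = 1/√0.3900 = 1.601; τ_4 = 22.75/1.601 = 14.21 days.
Total: 266.7 + 23.61 + 27.27 + 14.21 days.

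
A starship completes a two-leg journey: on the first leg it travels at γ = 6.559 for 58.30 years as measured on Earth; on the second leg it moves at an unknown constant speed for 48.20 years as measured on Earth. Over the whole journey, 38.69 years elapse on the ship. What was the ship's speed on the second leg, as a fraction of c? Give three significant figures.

β = 0.786

Leg 1: γ = 6.559; τ_1 = 58.30/6.559 = 8.889 years.
Leg 2: speed unknown; τ_2 = 48.20/γ_2.
Total proper time: 8.889 + τ_2 = 38.69, so τ_2 = 38.69 − 8.889 = 29.80 years.
γ_2 = 48.20/29.80 = 1.617; β = √(1 − 1/γ²) = √0.6177.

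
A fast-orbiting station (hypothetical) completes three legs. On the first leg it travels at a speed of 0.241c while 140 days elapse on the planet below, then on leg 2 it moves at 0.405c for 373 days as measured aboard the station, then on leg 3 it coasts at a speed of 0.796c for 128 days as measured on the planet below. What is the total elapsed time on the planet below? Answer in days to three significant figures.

Δt = 676 days

Leg 1: 140 days is already measured on the planet below.
Leg 2: γ = 1/√(1 − 0.405²) = 1/√0.8360 = 1.094; Δt_2 = 1.094 × 373 = 408.0 days.
Leg 3: 128 days is already measured on the planet below.
Total: 140.0 + 408.0 + 128.0 days.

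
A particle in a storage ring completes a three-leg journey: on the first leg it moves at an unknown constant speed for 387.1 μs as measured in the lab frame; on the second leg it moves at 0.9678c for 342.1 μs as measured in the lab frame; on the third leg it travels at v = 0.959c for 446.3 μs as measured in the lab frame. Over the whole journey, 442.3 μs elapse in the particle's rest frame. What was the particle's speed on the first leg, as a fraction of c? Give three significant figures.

Leg 1: speed unknown; τ_1 = 387.1/γ_1.
Leg 2: γ = 1/√(1 − 0.9678²) = 1/√0.06336 = 3.973; τ_2 = 342.1/3.973 = 86.11 μs.
Leg 3: γ = 1/√(1 − 0.959²) = 1/√0.08032 = 3.529; τ_3 = 446.3/3.529 = 126.5 μs.
Total proper time: τ_1 + 86.11 + 126.5 = 442.3, so τ_1 = 442.3 − 212.6 = 229.7 μs.
γ_1 = 387.1/229.7 = 1.685; β = √(1 − 1/γ²) = √0.6479.

β = 0.805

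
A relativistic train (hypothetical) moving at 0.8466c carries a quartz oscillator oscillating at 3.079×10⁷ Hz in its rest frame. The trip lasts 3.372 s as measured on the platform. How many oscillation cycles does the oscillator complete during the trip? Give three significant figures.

N = 5.53×10⁷

γ = 1/√(1 − 0.8466²) = 1/√0.2833 = 1.879
The oscillator's own cycle count is N = f × τ where τ is the proper time on the train. τ = Δt/γ = 3.372/1.879 = 1.795 s = 1.795×10⁰ s.
N = 3.079×10⁷ × 1.795×10⁰ = 5.526×10⁷.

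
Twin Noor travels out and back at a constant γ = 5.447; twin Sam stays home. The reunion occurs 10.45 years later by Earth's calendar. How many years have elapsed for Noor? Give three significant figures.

τ = 1.92 years

γ = 5.447
Noor's clock measures proper time along the trip: τ = Δt/γ = 10.45/5.447 years.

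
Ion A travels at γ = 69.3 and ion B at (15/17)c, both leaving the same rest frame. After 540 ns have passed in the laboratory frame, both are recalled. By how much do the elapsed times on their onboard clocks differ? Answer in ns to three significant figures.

|τ_A − τ_B| = 246 ns

A: γ = 69.3; τ_A = 540/69.30 = 7.792 ns.
B: γ = 1/√(1 − (15/17)²) = 17/8 = 2.125; τ_B = 540/2.125 = 254.1 ns.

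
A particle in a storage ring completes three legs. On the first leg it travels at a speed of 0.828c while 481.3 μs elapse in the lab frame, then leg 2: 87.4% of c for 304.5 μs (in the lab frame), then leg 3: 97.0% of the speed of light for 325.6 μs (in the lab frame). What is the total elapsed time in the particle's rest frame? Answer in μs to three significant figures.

Leg 1: γ = 1/√(1 − 0.828²) = 1/√0.3144 = 1.783; τ_1 = 481.3/1.783 = 269.9 μs.
Leg 2: β = 0.874; γ = 1/√(1 − 0.874²) = 1/√0.2361 = 2.058; τ_2 = 304.5/2.058 = 148.0 μs.
Leg 3: β = 0.970; γ = 1/√(1 − 0.970²) = 1/√0.05910 = 4.113; τ_3 = 325.6/4.113 = 79.15 μs.
Total: 269.9 + 148.0 + 79.15 μs.

τ = 497 μs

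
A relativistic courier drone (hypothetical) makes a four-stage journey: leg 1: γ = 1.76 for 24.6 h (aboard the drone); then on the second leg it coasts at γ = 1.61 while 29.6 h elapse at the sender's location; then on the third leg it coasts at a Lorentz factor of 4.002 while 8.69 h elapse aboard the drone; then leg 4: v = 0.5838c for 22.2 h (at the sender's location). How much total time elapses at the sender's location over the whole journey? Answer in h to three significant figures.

Δt = 130 h

Leg 1: γ = 1.76; Δt_1 = 1.760 × 24.6 = 43.30 h.
Leg 2: 29.6 h is already measured at the sender's location.
Leg 3: γ = 4.002; Δt_3 = 4.002 × 8.69 = 34.78 h.
Leg 4: 22.2 h is already measured at the sender's location.
Total: 43.30 + 29.60 + 34.78 + 22.20 h.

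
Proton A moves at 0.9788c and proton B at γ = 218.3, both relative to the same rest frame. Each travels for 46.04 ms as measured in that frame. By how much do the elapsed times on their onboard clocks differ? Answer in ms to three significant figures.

|τ_A − τ_B| = 9.22 ms

A: γ = 1/√(1 − 0.9788²) = 1/√0.04195 = 4.882; τ_A = 46.04/4.882 = 9.430 ms.
B: γ = 218.3; τ_B = 46.04/218.3 = 0.2109 ms.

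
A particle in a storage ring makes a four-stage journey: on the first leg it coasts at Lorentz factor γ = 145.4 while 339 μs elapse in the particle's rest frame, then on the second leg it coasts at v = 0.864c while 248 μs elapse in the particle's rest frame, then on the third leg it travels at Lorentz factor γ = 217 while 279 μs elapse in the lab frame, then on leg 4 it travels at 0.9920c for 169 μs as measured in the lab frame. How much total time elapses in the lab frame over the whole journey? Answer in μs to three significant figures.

Δt = 5.02×10⁴ μs

Leg 1: γ = 145.4; Δt_1 = 145.4 × 339 = 4.929×10⁴ μs.
Leg 2: γ = 1/√(1 − 0.864²) = 1/√0.2535 = 1.986; Δt_2 = 1.986 × 248 = 492.6 μs.
Leg 3: 279 μs is already measured in the lab frame.
Leg 4: 169 μs is already measured in the lab frame.
Total: 4.929×10⁴ + 492.6 + 279.0 + 169.0 μs.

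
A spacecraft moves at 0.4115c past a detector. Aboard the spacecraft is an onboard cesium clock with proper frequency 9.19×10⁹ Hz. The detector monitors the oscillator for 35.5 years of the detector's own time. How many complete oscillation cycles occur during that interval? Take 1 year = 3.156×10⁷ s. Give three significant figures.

γ = 1/√(1 − 0.4115²) = 1/√0.8307 = 1.097
During 35.5 years of lab time, the oscillator's proper time advances by τ = Δt/γ = 35.5/1.097 = 32.36 years = 1.021×10⁹ s.
N = f × τ = 9.19×10⁹ × 1.021×10⁹ = 9.384×10¹⁸.

N = 9.38×10¹⁸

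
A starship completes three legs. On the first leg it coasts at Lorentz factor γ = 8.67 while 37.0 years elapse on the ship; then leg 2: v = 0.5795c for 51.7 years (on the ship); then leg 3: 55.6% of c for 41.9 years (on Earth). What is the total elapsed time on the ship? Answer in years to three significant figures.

τ = 124 years

Leg 1: 37.0 years is already measured on the ship.
Leg 2: 51.7 years is already measured on the ship.
Leg 3: β = 0.556; γ = 1/√(1 − 0.556²) = 1/√0.6909 = 1.203; τ_3 = 41.9/1.203 = 34.83 years.
Total: 37.00 + 51.70 + 34.83 years.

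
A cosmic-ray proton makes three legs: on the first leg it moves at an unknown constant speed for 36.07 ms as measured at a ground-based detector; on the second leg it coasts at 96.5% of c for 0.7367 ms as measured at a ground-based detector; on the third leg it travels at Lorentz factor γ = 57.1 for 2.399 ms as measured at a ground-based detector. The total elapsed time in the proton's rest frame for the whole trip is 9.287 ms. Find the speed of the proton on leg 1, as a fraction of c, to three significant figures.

Leg 1: speed unknown; τ_1 = 36.07/γ_1.
Leg 2: β = 0.965; γ = 1/√(1 − 0.965²) = 1/√0.06878 = 3.813; τ_2 = 0.7367/3.813 = 0.1932 ms.
Leg 3: γ = 57.1; τ_3 = 2.399/57.10 = 0.04201 ms.
Total proper time: τ_1 + 0.1932 + 0.04201 = 9.287, so τ_1 = 9.287 − 0.2352 = 9.052 ms.
γ_1 = 36.07/9.052 = 3.985; β = √(1 − 1/γ²) = √0.9370.

β = 0.968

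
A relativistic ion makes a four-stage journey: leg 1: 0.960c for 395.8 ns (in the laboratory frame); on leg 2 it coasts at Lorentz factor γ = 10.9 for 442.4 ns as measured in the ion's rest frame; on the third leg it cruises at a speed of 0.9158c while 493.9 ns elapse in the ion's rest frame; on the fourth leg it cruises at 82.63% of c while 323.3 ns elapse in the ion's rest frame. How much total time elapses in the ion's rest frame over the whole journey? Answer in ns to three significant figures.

τ = 1370 ns

Leg 1: γ = 1/√(1 − 0.960²) = 25/7 ≈ 3.571; τ_1 = 395.8/3.571 = 110.8 ns.
Leg 2: 442.4 ns is already measured in the ion's rest frame.
Leg 3: 493.9 ns is already measured in the ion's rest frame.
Leg 4: 323.3 ns is already measured in the ion's rest frame.
Total: 110.8 + 442.4 + 493.9 + 323.3 ns.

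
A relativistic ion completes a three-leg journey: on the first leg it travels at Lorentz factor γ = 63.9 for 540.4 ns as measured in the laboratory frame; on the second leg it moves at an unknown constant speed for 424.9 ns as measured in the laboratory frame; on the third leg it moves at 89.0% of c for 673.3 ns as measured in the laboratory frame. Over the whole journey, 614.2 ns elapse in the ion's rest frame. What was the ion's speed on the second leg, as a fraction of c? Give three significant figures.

Leg 1: γ = 63.9; τ_1 = 540.4/63.90 = 8.457 ns.
Leg 2: speed unknown; τ_2 = 424.9/γ_2.
Leg 3: β = 0.890; γ = 1/√(1 − 0.890²) = 1/√0.2079 = 2.193; τ_3 = 673.3/2.193 = 307.0 ns.
Total proper time: 8.457 + τ_2 + 307.0 = 614.2, so τ_2 = 614.2 − 315.5 = 298.7 ns.
γ_2 = 424.9/298.7 = 1.422; β = √(1 − 1/γ²) = √0.5057.

β = 0.711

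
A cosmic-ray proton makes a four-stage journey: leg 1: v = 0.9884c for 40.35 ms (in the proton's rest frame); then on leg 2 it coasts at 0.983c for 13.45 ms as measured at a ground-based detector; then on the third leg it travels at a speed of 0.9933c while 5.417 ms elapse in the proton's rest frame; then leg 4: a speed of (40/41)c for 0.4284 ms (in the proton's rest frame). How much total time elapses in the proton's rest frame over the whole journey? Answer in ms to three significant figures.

τ = 48.7 ms

Leg 1: 40.35 ms is already measured in the proton's rest frame.
Leg 2: γ = 1/√(1 − 0.983²) = 1/√0.03371 = 5.446; τ_2 = 13.45/5.446 = 2.469 ms.
Leg 3: 5.417 ms is already measured in the proton's rest frame.
Leg 4: 0.4284 ms is already measured in the proton's rest frame.
Total: 40.35 + 2.469 + 5.417 + 0.4284 ms.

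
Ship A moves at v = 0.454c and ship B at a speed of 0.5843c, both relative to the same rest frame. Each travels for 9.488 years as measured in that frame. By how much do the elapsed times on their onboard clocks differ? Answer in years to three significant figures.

|τ_A − τ_B| = 0.754 years

A: γ = 1/√(1 − 0.454²) = 1/√0.7939 = 1.122; τ_A = 9.488/1.122 = 8.454 years.
B: γ = 1/√(1 − 0.5843²) = 1/√0.6586 = 1.232; τ_B = 9.488/1.232 = 7.700 years.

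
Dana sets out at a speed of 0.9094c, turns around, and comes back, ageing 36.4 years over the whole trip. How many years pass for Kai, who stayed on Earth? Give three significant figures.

γ = 1/√(1 − 0.9094²) = 1/√0.1730 = 2.404
Earth-frame duration is the dilated interval: Δt = γτ = 2.404 × 36.4 years.

Δt = 87.5 years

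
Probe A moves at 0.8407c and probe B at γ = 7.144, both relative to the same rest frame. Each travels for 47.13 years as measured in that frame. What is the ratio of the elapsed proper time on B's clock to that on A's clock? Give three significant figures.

τ_B/τ_A = 0.258

A: γ = 1/√(1 − 0.8407²) = 1/√0.2932 = 1.847. B: γ = 7.144.
τ_A/τ_B = γ_B/γ_A = 7.144/1.847 = 3.868, so τ_B/τ_A = 0.2585.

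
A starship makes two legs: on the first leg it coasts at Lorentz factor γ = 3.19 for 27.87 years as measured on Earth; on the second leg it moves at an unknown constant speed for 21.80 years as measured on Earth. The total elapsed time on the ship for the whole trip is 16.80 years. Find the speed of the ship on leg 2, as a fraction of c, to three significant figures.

β = 0.929

Leg 1: γ = 3.19; τ_1 = 27.87/3.190 = 8.737 years.
Leg 2: speed unknown; τ_2 = 21.80/γ_2.
Total proper time: 8.737 + τ_2 = 16.80, so τ_2 = 16.80 − 8.737 = 8.063 years.
γ_2 = 21.80/8.063 = 2.704; β = √(1 − 1/γ²) = √0.8632.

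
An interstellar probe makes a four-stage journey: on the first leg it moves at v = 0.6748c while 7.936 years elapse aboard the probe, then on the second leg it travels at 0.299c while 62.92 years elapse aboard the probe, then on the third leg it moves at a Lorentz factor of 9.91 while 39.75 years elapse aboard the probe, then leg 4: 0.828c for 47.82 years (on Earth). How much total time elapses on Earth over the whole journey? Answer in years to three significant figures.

Leg 1: γ = 1/√(1 − 0.6748²) = 1/√0.5446 = 1.355; Δt_1 = 1.355 × 7.936 = 10.75 years.
Leg 2: γ = 1/√(1 − 0.299²) = 1/√0.9106 = 1.048; Δt_2 = 1.048 × 62.92 = 65.94 years.
Leg 3: γ = 9.91; Δt_3 = 9.910 × 39.75 = 393.9 years.
Leg 4: 47.82 years is already measured on Earth.
Total: 10.75 + 65.94 + 393.9 + 47.82 years.

Δt = 518 years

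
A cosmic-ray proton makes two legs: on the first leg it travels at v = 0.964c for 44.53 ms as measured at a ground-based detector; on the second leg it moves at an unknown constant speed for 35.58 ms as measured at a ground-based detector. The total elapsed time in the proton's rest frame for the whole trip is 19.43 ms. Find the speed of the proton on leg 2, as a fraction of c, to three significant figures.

β = 0.977

Leg 1: γ = 1/√(1 − 0.964²) = 1/√0.07070 = 3.761; τ_1 = 44.53/3.761 = 11.84 ms.
Leg 2: speed unknown; τ_2 = 35.58/γ_2.
Total proper time: 11.84 + τ_2 = 19.43, so τ_2 = 19.43 − 11.84 = 7.589 ms.
γ_2 = 35.58/7.589 = 4.688; β = √(1 − 1/γ²) = √0.9545.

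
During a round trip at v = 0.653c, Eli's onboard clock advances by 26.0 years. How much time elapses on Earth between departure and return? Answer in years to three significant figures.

γ = 1/√(1 − 0.653²) = 1/√0.5736 = 1.320
Earth-frame duration is the dilated interval: Δt = γτ = 1.320 × 26.0 years.

Δt = 34.3 years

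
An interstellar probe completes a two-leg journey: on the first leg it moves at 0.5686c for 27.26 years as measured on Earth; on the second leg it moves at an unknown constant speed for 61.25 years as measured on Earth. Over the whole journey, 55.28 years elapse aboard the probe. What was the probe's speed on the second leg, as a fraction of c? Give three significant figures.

Leg 1: γ = 1/√(1 − 0.5686²) = 1/√0.6767 = 1.216; τ_1 = 27.26/1.216 = 22.42 years.
Leg 2: speed unknown; τ_2 = 61.25/γ_2.
Total proper time: 22.42 + τ_2 = 55.28, so τ_2 = 55.28 − 22.42 = 32.86 years.
γ_2 = 61.25/32.86 = 1.864; β = √(1 − 1/γ²) = √0.7123.

β = 0.844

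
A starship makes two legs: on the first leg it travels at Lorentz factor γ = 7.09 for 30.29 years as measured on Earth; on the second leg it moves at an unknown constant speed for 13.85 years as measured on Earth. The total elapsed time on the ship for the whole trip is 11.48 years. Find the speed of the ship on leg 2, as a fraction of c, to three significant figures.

Leg 1: γ = 7.09; τ_1 = 30.29/7.090 = 4.272 years.
Leg 2: speed unknown; τ_2 = 13.85/γ_2.
Total proper time: 4.272 + τ_2 = 11.48, so τ_2 = 11.48 − 4.272 = 7.208 years.
γ_2 = 13.85/7.208 = 1.922; β = √(1 − 1/γ²) = √0.7292.

β = 0.854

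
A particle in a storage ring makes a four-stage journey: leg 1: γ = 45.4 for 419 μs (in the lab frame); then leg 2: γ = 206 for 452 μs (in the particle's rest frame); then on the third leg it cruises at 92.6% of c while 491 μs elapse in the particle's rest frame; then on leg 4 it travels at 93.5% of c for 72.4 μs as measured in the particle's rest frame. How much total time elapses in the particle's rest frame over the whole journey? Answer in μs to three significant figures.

Leg 1: γ = 45.4; τ_1 = 419/45.40 = 9.229 μs.
Leg 2: 452 μs is already measured in the particle's rest frame.
Leg 3: 491 μs is already measured in the particle's rest frame.
Leg 4: 72.4 μs is already measured in the particle's rest frame.
Total: 9.229 + 452.0 + 491.0 + 72.40 μs.

τ = 1020 μs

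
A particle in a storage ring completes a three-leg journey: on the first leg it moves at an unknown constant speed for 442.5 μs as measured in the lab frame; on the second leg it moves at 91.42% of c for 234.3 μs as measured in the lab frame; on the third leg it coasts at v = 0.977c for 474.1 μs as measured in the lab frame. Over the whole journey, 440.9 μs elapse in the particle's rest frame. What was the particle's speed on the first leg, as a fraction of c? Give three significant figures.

Leg 1: speed unknown; τ_1 = 442.5/γ_1.
Leg 2: β = 0.9142; γ = 1/√(1 − 0.9142²) = 1/√0.1642 = 2.468; τ_2 = 234.3/2.468 = 94.95 μs.
Leg 3: γ = 1/√(1 − 0.977²) = 1/√0.04547 = 4.690; τ_3 = 474.1/4.690 = 101.1 μs.
Total proper time: τ_1 + 94.95 + 101.1 = 440.9, so τ_1 = 440.9 − 196.0 = 244.9 μs.
γ_1 = 442.5/244.9 = 1.807; β = √(1 − 1/γ²) = √0.6938.

β = 0.833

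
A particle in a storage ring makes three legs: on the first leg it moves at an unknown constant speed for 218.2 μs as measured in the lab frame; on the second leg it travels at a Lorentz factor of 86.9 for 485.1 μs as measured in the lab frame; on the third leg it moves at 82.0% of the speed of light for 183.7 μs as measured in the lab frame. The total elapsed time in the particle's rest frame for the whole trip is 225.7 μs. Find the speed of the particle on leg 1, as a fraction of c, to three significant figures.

Leg 1: speed unknown; τ_1 = 218.2/γ_1.
Leg 2: γ = 86.9; τ_2 = 485.1/86.90 = 5.582 μs.
Leg 3: β = 0.820; γ = 1/√(1 − 0.820²) = 1/√0.3276 = 1.747; τ_3 = 183.7/1.747 = 105.1 μs.
Total proper time: τ_1 + 5.582 + 105.1 = 225.7, so τ_1 = 225.7 − 110.7 = 115.0 μs.
γ_1 = 218.2/115.0 = 1.898; β = √(1 − 1/γ²) = √0.7224.

β = 0.850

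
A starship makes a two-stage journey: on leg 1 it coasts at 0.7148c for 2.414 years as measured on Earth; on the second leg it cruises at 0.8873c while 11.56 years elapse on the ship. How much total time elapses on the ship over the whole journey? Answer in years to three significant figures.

τ = 13.2 years

Leg 1: γ = 1/√(1 − 0.7148²) = 1/√0.4891 = 1.430; τ_1 = 2.414/1.430 = 1.688 years.
Leg 2: 11.56 years is already measured on the ship.
Total: 1.688 + 11.56 years.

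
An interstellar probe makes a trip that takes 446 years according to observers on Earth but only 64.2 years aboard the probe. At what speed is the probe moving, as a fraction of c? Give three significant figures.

The proper time is measured aboard the probe (both events occur at the probe's location); Δt is measured on Earth. γ = Δt/τ = 446/64.2 = 6.947.
β = √(1 − 1/γ²) = √(1 − 0.02072) = √0.9793

v = 0.990c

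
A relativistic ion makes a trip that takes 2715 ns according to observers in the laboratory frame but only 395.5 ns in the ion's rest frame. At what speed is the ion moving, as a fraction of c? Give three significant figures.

The proper time is measured in the ion's rest frame (both events occur at the ion's location); Δt is measured in the laboratory frame. γ = Δt/τ = 2715/395.5 = 6.865.
β = √(1 − 1/γ²) = √(1 − 0.02122) = √0.9788

β = 0.989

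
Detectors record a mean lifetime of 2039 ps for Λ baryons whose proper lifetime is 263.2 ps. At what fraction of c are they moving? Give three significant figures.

v = 0.992c

γ = Δt/τ₀ = 2039/263.2 = 7.747
β = √(1 − 1/γ²) = √(1 − 0.01666) = √0.9833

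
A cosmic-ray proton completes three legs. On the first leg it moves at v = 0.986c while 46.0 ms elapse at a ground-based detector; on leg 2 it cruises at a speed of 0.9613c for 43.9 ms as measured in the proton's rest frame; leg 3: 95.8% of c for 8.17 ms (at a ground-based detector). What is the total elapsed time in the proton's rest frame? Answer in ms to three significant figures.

τ = 53.9 ms

Leg 1: γ = 1/√(1 − 0.986²) = 1/√0.02780 = 5.997; τ_1 = 46.0/5.997 = 7.670 ms.
Leg 2: 43.9 ms is already measured in the proton's rest frame.
Leg 3: β = 0.958; γ = 1/√(1 − 0.958²) = 1/√0.08224 = 3.487; τ_3 = 8.17/3.487 = 2.343 ms.
Total: 7.670 + 43.90 + 2.343 ms.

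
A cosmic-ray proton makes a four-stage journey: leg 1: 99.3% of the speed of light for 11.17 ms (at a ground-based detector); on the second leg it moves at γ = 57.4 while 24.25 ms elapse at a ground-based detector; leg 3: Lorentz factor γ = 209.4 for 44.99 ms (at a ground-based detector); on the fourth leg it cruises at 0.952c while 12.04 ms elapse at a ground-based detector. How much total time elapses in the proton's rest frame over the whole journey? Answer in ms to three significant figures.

Leg 1: β = 0.993; γ = 1/√(1 − 0.993²) = 1/√0.01395 = 8.466; τ_1 = 11.17/8.466 = 1.319 ms.
Leg 2: γ = 57.4; τ_2 = 24.25/57.40 = 0.4225 ms.
Leg 3: γ = 209.4; τ_3 = 44.99/209.4 = 0.2149 ms.
Leg 4: γ = 1/√(1 − 0.952²) = 1/√0.09370 = 3.267; τ_4 = 12.04/3.267 = 3.685 ms.
Total: 1.319 + 0.4225 + 0.2149 + 3.685 ms.

τ = 5.64 ms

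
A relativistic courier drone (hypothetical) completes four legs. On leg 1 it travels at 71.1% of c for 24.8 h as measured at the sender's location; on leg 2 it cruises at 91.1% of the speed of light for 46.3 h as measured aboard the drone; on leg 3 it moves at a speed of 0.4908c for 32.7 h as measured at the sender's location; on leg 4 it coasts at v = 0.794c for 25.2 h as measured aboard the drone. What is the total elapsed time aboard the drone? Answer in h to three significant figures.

τ = 117 h

Leg 1: β = 0.711; γ = 1/√(1 − 0.711²) = 1/√0.4945 = 1.422; τ_1 = 24.8/1.422 = 17.44 h.
Leg 2: 46.3 h is already measured aboard the drone.
Leg 3: γ = 1/√(1 − 0.4908²) = 1/√0.7591 = 1.148; τ_3 = 32.7/1.148 = 28.49 h.
Leg 4: 25.2 h is already measured aboard the drone.
Total: 17.44 + 46.30 + 28.49 + 25.20 h.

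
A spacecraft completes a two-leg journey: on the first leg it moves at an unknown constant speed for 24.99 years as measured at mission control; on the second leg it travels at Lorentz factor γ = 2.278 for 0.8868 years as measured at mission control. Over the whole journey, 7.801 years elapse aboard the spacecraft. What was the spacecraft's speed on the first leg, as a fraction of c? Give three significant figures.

β = 0.955

Leg 1: speed unknown; τ_1 = 24.99/γ_1.
Leg 2: γ = 2.278; τ_2 = 0.8868/2.278 = 0.3893 years.
Total proper time: τ_1 + 0.3893 = 7.801, so τ_1 = 7.801 − 0.3893 = 7.412 years.
γ_1 = 24.99/7.412 = 3.372; β = √(1 − 1/γ²) = √0.9120.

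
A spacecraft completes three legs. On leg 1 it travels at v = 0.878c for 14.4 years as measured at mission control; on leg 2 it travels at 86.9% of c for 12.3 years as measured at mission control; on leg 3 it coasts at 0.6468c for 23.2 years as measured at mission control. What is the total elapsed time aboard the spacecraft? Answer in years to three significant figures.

Leg 1: γ = 1/√(1 − 0.878²) = 1/√0.2291 = 2.089; τ_1 = 14.4/2.089 = 6.893 years.
Leg 2: β = 0.869; γ = 1/√(1 − 0.869²) = 1/√0.2448 = 2.021; τ_2 = 12.3/2.021 = 6.086 years.
Leg 3: γ = 1/√(1 − 0.6468²) = 1/√0.5816 = 1.311; τ_3 = 23.2/1.311 = 17.69 years.
Total: 6.893 + 6.086 + 17.69 years.

τ = 30.7 years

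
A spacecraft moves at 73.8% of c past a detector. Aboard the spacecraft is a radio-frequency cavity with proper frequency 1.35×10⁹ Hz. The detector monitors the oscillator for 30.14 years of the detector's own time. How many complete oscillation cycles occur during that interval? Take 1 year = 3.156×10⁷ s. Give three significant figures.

β = 0.738; γ = 1/√(1 − 0.738²) = 1/√0.4554 = 1.482
During 30.14 years of lab time, the oscillator's proper time advances by τ = Δt/γ = 30.14/1.482 = 20.34 years = 6.419×10⁸ s.
N = f × τ = 1.35×10⁹ × 6.419×10⁸ = 8.665×10¹⁷.

N = 8.67×10¹⁷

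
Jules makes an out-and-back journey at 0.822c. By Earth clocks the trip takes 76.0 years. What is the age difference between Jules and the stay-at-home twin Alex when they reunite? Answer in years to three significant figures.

γ = 1/√(1 − 0.822²) = 1/√0.3243 = 1.756
Jules's elapsed proper time: τ = 76.0/1.756 = 43.28 years.
Age gap = Δt − τ = 76.0 − 43.28 years.

Δt − τ = 32.7 years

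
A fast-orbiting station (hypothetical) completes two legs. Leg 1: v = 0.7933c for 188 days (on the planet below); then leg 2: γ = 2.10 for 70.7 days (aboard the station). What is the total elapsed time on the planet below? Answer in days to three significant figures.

Leg 1: 188 days is already measured on the planet below.
Leg 2: γ = 2.10; Δt_2 = 2.100 × 70.7 = 148.5 days.
Total: 188.0 + 148.5 days.

Δt = 336 days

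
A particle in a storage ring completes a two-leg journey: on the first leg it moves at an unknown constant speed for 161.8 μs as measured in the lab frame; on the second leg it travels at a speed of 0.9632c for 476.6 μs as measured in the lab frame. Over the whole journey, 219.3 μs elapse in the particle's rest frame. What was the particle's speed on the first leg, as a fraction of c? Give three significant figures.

Leg 1: speed unknown; τ_1 = 161.8/γ_1.
Leg 2: γ = 1/√(1 − 0.9632²) = 1/√0.07225 = 3.720; τ_2 = 476.6/3.720 = 128.1 μs.
Total proper time: τ_1 + 128.1 = 219.3, so τ_1 = 219.3 − 128.1 = 91.20 μs.
γ_1 = 161.8/91.20 = 1.774; β = √(1 − 1/γ²) = √0.6823.

β = 0.826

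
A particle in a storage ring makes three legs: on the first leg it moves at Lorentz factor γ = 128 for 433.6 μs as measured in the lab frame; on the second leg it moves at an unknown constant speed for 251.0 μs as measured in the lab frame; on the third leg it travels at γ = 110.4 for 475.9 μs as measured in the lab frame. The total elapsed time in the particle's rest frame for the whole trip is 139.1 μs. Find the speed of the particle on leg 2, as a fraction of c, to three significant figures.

β = 0.852

Leg 1: γ = 128; τ_1 = 433.6/128.0 = 3.388 μs.
Leg 2: speed unknown; τ_2 = 251.0/γ_2.
Leg 3: γ = 110.4; τ_3 = 475.9/110.4 = 4.311 μs.
Total proper time: 3.388 + τ_2 + 4.311 = 139.1, so τ_2 = 139.1 − 7.698 = 131.4 μs.
γ_2 = 251.0/131.4 = 1.910; β = √(1 − 1/γ²) = √0.7259.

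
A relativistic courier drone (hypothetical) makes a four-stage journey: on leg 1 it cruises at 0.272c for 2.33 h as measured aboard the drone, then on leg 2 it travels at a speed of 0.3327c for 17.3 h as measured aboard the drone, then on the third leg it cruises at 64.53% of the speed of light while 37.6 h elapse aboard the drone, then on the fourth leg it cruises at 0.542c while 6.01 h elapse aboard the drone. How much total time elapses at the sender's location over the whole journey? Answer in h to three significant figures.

Δt = 77.1 h

Leg 1: γ = 1/√(1 − 0.272²) = 1/√0.9260 = 1.039; Δt_1 = 1.039 × 2.33 = 2.421 h.
Leg 2: γ = 1/√(1 − 0.3327²) = 1/√0.8893 = 1.060; Δt_2 = 1.060 × 17.3 = 18.35 h.
Leg 3: β = 0.6453; γ = 1/√(1 − 0.6453²) = 1/√0.5836 = 1.309; Δt_3 = 1.309 × 37.6 = 49.22 h.
Leg 4: γ = 1/√(1 − 0.542²) = 1/√0.7062 = 1.190; Δt_4 = 1.190 × 6.01 = 7.152 h.
Total: 2.421 + 18.35 + 49.22 + 7.152 h.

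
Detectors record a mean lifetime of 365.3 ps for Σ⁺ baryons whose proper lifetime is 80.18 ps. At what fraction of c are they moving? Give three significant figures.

γ = Δt/τ₀ = 365.3/80.18 = 4.556
β = √(1 − 1/γ²) = √(1 − 0.04818) = √0.9518

β = 0.976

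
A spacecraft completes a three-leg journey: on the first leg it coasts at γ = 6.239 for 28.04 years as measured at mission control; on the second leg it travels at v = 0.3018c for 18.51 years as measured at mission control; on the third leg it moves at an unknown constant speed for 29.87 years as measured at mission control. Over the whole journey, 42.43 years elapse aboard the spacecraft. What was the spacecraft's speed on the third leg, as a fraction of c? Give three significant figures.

β = 0.734

Leg 1: γ = 6.239; τ_1 = 28.04/6.239 = 4.494 years.
Leg 2: γ = 1/√(1 − 0.3018²) = 1/√0.9089 = 1.049; τ_2 = 18.51/1.049 = 17.65 years.
Leg 3: speed unknown; τ_3 = 29.87/γ_3.
Total proper time: 4.494 + 17.65 + τ_3 = 42.43, so τ_3 = 42.43 − 22.14 = 20.29 years.
γ_3 = 29.87/20.29 = 1.472; β = √(1 − 1/γ²) = √0.5386.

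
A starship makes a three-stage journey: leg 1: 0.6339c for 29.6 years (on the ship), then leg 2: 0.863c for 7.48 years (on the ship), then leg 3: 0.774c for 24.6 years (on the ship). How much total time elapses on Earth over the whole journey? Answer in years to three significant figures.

Δt = 91.9 years

Leg 1: γ = 1/√(1 − 0.6339²) = 1/√0.5982 = 1.293; Δt_1 = 1.293 × 29.6 = 38.27 years.
Leg 2: γ = 1/√(1 − 0.863²) = 1/√0.2552 = 1.979; Δt_2 = 1.979 × 7.48 = 14.81 years.
Leg 3: γ = 1/√(1 − 0.774²) = 1/√0.4009 = 1.579; Δt_3 = 1.579 × 24.6 = 38.85 years.
Total: 38.27 + 14.81 + 38.85 years.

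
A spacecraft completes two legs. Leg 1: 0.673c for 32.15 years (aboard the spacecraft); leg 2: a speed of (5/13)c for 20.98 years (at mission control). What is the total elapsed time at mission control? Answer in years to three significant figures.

Δt = 64.4 years

Leg 1: γ = 1/√(1 − 0.673²) = 1/√0.5471 = 1.352; Δt_1 = 1.352 × 32.15 = 43.47 years.
Leg 2: 20.98 years is already measured at mission control.
Total: 43.47 + 20.98 years.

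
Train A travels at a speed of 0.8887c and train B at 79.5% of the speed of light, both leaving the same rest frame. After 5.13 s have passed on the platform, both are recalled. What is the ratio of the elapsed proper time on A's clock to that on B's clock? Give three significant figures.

A: γ = 1/√(1 − 0.8887²) = 1/√0.2102 = 2.181. B: β = 0.795; γ = 1/√(1 − 0.795²) = 1/√0.3680 = 1.649.
τ_A/τ_B = γ_B/γ_A = 1.649/2.181 = 0.7558, so τ_A/τ_B = 0.7558.

τ_A/τ_B = 0.756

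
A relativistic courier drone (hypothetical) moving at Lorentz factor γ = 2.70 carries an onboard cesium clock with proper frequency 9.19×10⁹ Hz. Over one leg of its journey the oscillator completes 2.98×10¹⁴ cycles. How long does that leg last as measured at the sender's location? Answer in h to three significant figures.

Δt = 24.3 h

γ = 2.70
Proper time for N cycles: τ = N/f = 2.98×10¹⁴/(9.19×10⁹) = 3.243×10⁴ s = 9.007 h.
Lab-frame duration Δt = γτ = 2.700 × 9.007 = 24.32 h.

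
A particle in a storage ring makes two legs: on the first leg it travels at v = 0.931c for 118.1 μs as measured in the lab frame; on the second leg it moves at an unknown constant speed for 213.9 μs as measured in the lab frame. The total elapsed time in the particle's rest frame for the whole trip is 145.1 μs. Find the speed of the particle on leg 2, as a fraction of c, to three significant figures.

β = 0.879

Leg 1: γ = 1/√(1 − 0.931²) = 1/√0.1332 = 2.740; τ_1 = 118.1/2.740 = 43.11 μs.
Leg 2: speed unknown; τ_2 = 213.9/γ_2.
Total proper time: 43.11 + τ_2 = 145.1, so τ_2 = 145.1 − 43.11 = 102.0 μs.
γ_2 = 213.9/102.0 = 2.097; β = √(1 − 1/γ²) = √0.7726.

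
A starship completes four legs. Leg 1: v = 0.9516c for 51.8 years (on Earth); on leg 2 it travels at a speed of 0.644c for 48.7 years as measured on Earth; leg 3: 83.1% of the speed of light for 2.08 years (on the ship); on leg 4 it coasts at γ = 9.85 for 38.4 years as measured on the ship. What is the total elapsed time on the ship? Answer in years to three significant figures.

Leg 1: γ = 1/√(1 − 0.9516²) = 1/√0.09446 = 3.254; τ_1 = 51.8/3.254 = 15.92 years.
Leg 2: γ = 1/√(1 − 0.644²) = 1/√0.5853 = 1.307; τ_2 = 48.7/1.307 = 37.26 years.
Leg 3: 2.08 years is already measured on the ship.
Leg 4: 38.4 years is already measured on the ship.
Total: 15.92 + 37.26 + 2.080 + 38.40 years.

τ = 93.7 years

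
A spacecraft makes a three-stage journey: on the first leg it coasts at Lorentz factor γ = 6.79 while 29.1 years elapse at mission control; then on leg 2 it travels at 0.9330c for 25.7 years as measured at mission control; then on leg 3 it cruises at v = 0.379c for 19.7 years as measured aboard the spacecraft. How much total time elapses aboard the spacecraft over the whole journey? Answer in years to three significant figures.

τ = 33.2 years

Leg 1: γ = 6.79; τ_1 = 29.1/6.790 = 4.286 years.
Leg 2: γ = 1/√(1 − 0.9330²) = 1/√0.1295 = 2.779; τ_2 = 25.7/2.779 = 9.249 years.
Leg 3: 19.7 years is already measured aboard the spacecraft.
Total: 4.286 + 9.249 + 19.70 years.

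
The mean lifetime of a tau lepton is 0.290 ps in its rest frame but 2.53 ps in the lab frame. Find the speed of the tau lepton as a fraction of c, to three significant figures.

β = 0.993

γ = Δt/τ₀ = 2.53/0.290 = 8.724
β = √(1 − 1/γ²) = √(1 − 0.01314) = √0.9869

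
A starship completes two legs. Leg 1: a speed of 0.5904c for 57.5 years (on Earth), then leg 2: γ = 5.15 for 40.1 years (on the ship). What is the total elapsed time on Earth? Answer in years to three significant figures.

Δt = 264 years

Leg 1: 57.5 years is already measured on Earth.
Leg 2: γ = 5.15; Δt_2 = 5.150 × 40.1 = 206.5 years.
Total: 57.50 + 206.5 years.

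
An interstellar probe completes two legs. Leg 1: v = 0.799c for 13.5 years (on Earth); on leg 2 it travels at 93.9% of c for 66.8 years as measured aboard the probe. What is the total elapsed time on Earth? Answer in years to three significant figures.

Leg 1: 13.5 years is already measured on Earth.
Leg 2: β = 0.939; γ = 1/√(1 − 0.939²) = 1/√0.1183 = 2.908; Δt_2 = 2.908 × 66.8 = 194.2 years.
Total: 13.50 + 194.2 years.

Δt = 208 years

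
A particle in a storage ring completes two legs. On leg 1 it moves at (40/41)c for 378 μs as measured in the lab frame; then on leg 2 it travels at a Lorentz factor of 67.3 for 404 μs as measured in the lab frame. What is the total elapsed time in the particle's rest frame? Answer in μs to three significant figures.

Leg 1: γ = 1/√(1 − (40/41)²) = 41/9 ≈ 4.556; τ_1 = 378/4.556 = 82.98 μs.
Leg 2: γ = 67.3; τ_2 = 404/67.30 = 6.003 μs.
Total: 82.98 + 6.003 μs.

τ = 89.0 μs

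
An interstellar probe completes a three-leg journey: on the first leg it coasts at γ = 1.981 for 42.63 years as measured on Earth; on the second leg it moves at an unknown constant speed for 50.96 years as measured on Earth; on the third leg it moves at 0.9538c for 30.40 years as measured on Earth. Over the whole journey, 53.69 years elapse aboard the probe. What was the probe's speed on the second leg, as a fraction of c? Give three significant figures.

β = 0.892

Leg 1: γ = 1.981; τ_1 = 42.63/1.981 = 21.52 years.
Leg 2: speed unknown; τ_2 = 50.96/γ_2.
Leg 3: γ = 1/√(1 − 0.9538²) = 1/√0.09027 = 3.328; τ_3 = 30.40/3.328 = 9.133 years.
Total proper time: 21.52 + τ_2 + 9.133 = 53.69, so τ_2 = 53.69 − 30.65 = 23.04 years.
γ_2 = 50.96/23.04 = 2.212; β = √(1 − 1/γ²) = √0.7956.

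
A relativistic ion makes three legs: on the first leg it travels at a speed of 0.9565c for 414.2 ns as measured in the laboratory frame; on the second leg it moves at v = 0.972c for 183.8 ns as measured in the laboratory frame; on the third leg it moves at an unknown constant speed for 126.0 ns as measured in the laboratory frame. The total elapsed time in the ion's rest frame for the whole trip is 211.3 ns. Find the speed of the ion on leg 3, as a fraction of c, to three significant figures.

Leg 1: γ = 1/√(1 − 0.9565²) = 1/√0.08511 = 3.428; τ_1 = 414.2/3.428 = 120.8 ns.
Leg 2: γ = 1/√(1 − 0.972²) = 1/√0.05522 = 4.256; τ_2 = 183.8/4.256 = 43.19 ns.
Leg 3: speed unknown; τ_3 = 126.0/γ_3.
Total proper time: 120.8 + 43.19 + τ_3 = 211.3, so τ_3 = 211.3 − 164.0 = 47.27 ns.
γ_3 = 126.0/47.27 = 2.665; β = √(1 − 1/γ²) = √0.8592.

β = 0.927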